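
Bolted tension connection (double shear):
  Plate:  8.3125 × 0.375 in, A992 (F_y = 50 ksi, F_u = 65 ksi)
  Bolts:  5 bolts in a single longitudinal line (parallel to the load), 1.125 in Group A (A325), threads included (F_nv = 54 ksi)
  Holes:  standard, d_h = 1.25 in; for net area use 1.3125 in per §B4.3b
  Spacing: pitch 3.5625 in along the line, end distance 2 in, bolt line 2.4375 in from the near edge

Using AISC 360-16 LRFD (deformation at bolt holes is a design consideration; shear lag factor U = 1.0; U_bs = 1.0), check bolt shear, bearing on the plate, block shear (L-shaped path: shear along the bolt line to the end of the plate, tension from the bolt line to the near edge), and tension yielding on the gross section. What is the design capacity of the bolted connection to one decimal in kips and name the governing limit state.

Bolt shear: A_b = π(1.125)²/4 = 0.99402 in². φR_n = 0.75 × 54 × 0.99402 × 5 × 2 = 402.6 kips.
Bearing (0.375 in plate, F_u = 65 ksi): end bolts L_c = 2 − 1.25/2 = 1.375, R_n = min(1.2×1.375×0.375×65, 2.4×1.125×0.375×65) = 40.219 kips/bolt; interior L_c = 3.5625 − 1.25 = 2.3125, R_n = 65.813 kips/bolt. φR_n = 0.75 × (1×40.219 + 4×65.813) = 227.6 kips.
Block shear: shear path 1×[2+4×3.5625] = 1×16.25 in, A_gv = 6.0938, A_nv = 1×(16.25 − 4.5×1.3125)×0.375 = 3.8789 in²; tension to near edge: (2.4375 − 0.5×1.3125)×0.375 = 0.66797 in². R_n = min(0.6×65×3.8789, 0.6×50×6.0938) + 1.0×65×0.66797 = min(151.28, 182.81) + 43.418 = 194.7 kips. φR_n = 0.75 × 194.7 = 146.0 kips.
Tension yield (gross): A_g = 8.3125×0.375 = 3.1172 in². φR_n = 0.90 × 50 × 3.1172 = 140.3 kips.
Governing: min(402.6, 227.6, 146.0, 140.3) = 140.3 kips → gross-section yield.

140.3 kips (gross-section yield governs)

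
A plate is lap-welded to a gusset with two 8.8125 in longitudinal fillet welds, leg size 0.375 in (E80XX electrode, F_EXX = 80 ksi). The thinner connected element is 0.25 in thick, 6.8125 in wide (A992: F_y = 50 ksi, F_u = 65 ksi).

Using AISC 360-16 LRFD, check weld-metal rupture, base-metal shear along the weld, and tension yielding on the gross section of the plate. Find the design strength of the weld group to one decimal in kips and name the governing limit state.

Weld metal: throat = 0.707×0.375 = 0.26513 in, L = 2×8.8125 = 17.625 in. φR_n = 0.75 × 0.6 × 80 × 0.26513 × 17.625 = 168.2 kips.
Base metal shear (0.25 in plate): yield φR_n = 1.0×0.6×50×0.25×17.625 = 132.2 kips; rupture φR_n = 0.75×0.6×65×0.25×17.625 = 128.9 kips; take 128.9 kips (rupture).
Tension yield (gross): A_g = 6.8125×0.25 = 1.7031 in². φR_n = 0.90 × 50 × 1.7031 = 76.6 kips.
Governing: min(168.2, 128.9, 76.6) = 76.6 kips → gross-section yield.

76.6 kips (gross-section yield governs)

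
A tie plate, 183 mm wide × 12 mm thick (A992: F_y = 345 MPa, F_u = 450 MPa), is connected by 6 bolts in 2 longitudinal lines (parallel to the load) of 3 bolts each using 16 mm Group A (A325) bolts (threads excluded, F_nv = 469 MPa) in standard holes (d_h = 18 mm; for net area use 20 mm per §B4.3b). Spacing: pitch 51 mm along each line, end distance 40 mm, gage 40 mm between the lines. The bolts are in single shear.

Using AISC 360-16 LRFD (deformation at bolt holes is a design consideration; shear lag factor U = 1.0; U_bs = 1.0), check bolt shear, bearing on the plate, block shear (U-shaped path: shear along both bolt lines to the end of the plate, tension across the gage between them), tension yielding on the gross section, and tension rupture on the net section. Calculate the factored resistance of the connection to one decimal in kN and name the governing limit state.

Bolt shear: A_b = π(16)²/4 = 201.06 mm². φR_n = 0.75 × 469 × 201.06 × 6 × 1 = 424.3 kN.
Bearing (12 mm plate, F_u = 450 MPa): end bolts L_c = 40 − 18/2 = 31, R_n = min(1.2×31×12×450, 2.4×16×12×450) = 200.88 kN/bolt; interior L_c = 51 − 18 = 33, R_n = 207.36 kN/bolt. φR_n = 0.75 × (2×200.88 + 4×207.36) = 923.4 kN.
Block shear: shear path 2×[40+2×51] = 2×142 mm, A_gv = 3408, A_nv = 2×(142 − 2.5×20)×12 = 2208 mm²; tension across gage: (40 − 1×20)×12 = 240 mm². R_n = min(0.6×450×2208, 0.6×345×3408) + 1.0×450×240 = min(596.16, 705.46) + 108 = 704.16 kN. φR_n = 0.75 × 704.16 = 528.1 kN.
Tension yield (gross): A_g = 183×12 = 2196 mm². φR_n = 0.90 × 345 × 2196 = 681.9 kN.
Tension rupture (net): A_n = (183 − 2×20)×12 = 1716 mm² (U = 1.0, A_e = A_n). φR_n = 0.75 × 450 × 1716 = 579.2 kN.
Governing: min(424.3, 923.4, 528.1, 681.9, 579.2) = 424.3 kN → bolt shear.

424.3 kN (bolt shear governs)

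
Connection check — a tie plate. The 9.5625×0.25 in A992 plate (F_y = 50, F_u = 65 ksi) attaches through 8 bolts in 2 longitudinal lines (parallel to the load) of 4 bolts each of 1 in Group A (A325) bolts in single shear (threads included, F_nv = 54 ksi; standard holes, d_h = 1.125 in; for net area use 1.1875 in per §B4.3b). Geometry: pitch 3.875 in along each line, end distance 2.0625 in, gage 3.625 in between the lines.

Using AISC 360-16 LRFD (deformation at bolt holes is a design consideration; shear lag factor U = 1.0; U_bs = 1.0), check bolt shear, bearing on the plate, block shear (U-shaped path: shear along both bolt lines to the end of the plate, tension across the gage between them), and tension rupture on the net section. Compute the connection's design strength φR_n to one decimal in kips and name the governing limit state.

87.6 kips (net-section rupture governs)

Bolt shear: A_b = π(1)²/4 = 0.7854 in². φR_n = 0.75 × 54 × 0.7854 × 8 × 1 = 254.5 kips.
Bearing (0.25 in plate, F_u = 65 ksi): end bolts L_c = 2.0625 − 1.125/2 = 1.5, R_n = min(1.2×1.5×0.25×65, 2.4×1×0.25×65) = 29.25 kips/bolt; interior L_c = 3.875 − 1.125 = 2.75, R_n = 39 kips/bolt. φR_n = 0.75 × (2×29.25 + 6×39) = 219.4 kips.
Block shear: shear path 2×[2.0625+3×3.875] = 2×13.6875 in, A_gv = 6.8438, A_nv = 2×(13.6875 − 3.5×1.1875)×0.25 = 4.7656 in²; tension across gage: (3.625 − 1×1.1875)×0.25 = 0.60938 in². R_n = min(0.6×65×4.7656, 0.6×50×6.8438) + 1.0×65×0.60938 = min(185.86, 205.31) + 39.61 = 225.47 kips. φR_n = 0.75 × 225.47 = 169.1 kips.
Tension rupture (net): A_n = (9.5625 − 2×1.1875)×0.25 = 1.7969 in² (U = 1.0, A_e = A_n). φR_n = 0.75 × 65 × 1.7969 = 87.6 kips.
Governing: min(254.5, 219.4, 169.1, 87.6) = 87.6 kips → net-section rupture.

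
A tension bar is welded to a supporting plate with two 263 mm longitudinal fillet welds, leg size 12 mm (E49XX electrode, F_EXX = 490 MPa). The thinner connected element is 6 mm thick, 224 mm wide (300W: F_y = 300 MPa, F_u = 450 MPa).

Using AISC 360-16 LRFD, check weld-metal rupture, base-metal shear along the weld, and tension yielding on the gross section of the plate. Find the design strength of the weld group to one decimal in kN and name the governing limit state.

Weld metal: throat = 0.707×12 = 8.484 mm, L = 2×263 = 526 mm. φR_n = 0.75 × 0.6 × 490 × 8.484 × 526 = 984.0 kN.
Base metal shear (6 mm plate): yield φR_n = 1.0×0.6×300×6×526 = 568.1 kN; rupture φR_n = 0.75×0.6×450×6×526 = 639.1 kN; take 568.1 kN (yield).
Tension yield (gross): A_g = 224×6 = 1344 mm². φR_n = 0.90 × 300 × 1344 = 362.9 kN.
Governing: min(984.0, 568.1, 362.9) = 362.9 kN → gross-section yield.

362.9 kN (gross-section yield governs)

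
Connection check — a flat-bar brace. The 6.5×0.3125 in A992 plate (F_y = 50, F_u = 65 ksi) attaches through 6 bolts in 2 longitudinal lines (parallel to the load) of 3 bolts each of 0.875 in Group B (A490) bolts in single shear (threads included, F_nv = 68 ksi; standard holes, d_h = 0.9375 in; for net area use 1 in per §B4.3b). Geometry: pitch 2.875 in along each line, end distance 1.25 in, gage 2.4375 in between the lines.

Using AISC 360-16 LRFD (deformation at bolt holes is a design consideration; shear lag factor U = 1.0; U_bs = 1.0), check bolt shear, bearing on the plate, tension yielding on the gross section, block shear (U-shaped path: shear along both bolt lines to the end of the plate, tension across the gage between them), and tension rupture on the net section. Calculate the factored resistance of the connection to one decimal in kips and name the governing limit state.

Bolt shear: A_b = π(0.875)²/4 = 0.60132 in². φR_n = 0.75 × 68 × 0.60132 × 6 × 1 = 184.0 kips.
Bearing (0.3125 in plate, F_u = 65 ksi): end bolts L_c = 1.25 − 0.9375/2 = 0.78125, R_n = min(1.2×0.78125×0.3125×65, 2.4×0.875×0.3125×65) = 19.043 kips/bolt; interior L_c = 2.875 − 0.9375 = 1.9375, R_n = 42.656 kips/bolt. φR_n = 0.75 × (2×19.043 + 4×42.656) = 156.5 kips.
Tension yield (gross): A_g = 6.5×0.3125 = 2.0313 in². φR_n = 0.90 × 50 × 2.0313 = 91.4 kips.
Block shear: shear path 2×[1.25+2×2.875] = 2×7 in, A_gv = 4.375, A_nv = 2×(7 − 2.5×1)×0.3125 = 2.8125 in²; tension across gage: (2.4375 − 1×1)×0.3125 = 0.44922 in². R_n = min(0.6×65×2.8125, 0.6×50×4.375) + 1.0×65×0.44922 = min(109.69, 131.25) + 29.199 = 138.89 kips. φR_n = 0.75 × 138.89 = 104.2 kips.
Tension rupture (net): A_n = (6.5 − 2×1)×0.3125 = 1.4063 in² (U = 1.0, A_e = A_n). φR_n = 0.75 × 65 × 1.4063 = 68.6 kips.
Governing: min(184.0, 156.5, 91.4, 104.2, 68.6) = 68.6 kips → net-section rupture.

68.6 kips (net-section rupture governs)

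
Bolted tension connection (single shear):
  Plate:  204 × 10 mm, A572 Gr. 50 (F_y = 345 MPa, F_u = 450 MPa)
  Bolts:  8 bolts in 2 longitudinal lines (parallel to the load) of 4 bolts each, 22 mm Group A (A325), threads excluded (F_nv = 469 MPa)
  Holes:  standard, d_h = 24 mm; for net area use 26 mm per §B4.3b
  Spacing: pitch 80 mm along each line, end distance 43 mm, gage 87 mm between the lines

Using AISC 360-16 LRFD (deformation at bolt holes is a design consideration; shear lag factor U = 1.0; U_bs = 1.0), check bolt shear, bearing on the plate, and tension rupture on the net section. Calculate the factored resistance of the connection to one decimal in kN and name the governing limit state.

513.0 kN (net-section rupture governs)

Bolt shear: A_b = π(22)²/4 = 380.13 mm². φR_n = 0.75 × 469 × 380.13 × 8 × 1 = 1069.7 kN.
Bearing (10 mm plate, F_u = 450 MPa): end bolts L_c = 43 − 24/2 = 31, R_n = min(1.2×31×10×450, 2.4×22×10×450) = 167.4 kN/bolt; interior L_c = 80 − 24 = 56, R_n = 237.6 kN/bolt. φR_n = 0.75 × (2×167.4 + 6×237.6) = 1320.3 kN.
Tension rupture (net): A_n = (204 − 2×26)×10 = 1520 mm² (U = 1.0, A_e = A_n). φR_n = 0.75 × 450 × 1520 = 513.0 kN.
Governing: min(1069.7, 1320.3, 513.0) = 513.0 kN → net-section rupture.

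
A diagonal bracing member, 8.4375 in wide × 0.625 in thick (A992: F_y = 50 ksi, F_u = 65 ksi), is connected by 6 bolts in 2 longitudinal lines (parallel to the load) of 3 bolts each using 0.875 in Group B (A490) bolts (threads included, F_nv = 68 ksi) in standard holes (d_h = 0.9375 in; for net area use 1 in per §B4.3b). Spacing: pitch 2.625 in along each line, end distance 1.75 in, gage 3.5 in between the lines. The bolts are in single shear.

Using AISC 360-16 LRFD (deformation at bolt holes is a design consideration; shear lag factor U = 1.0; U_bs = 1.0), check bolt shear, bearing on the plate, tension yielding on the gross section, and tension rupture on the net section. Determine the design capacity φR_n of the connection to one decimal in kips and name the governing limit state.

184.0 kips (bolt shear governs)

Bolt shear: A_b = π(0.875)²/4 = 0.60132 in². φR_n = 0.75 × 68 × 0.60132 × 6 × 1 = 184.0 kips.
Bearing (0.625 in plate, F_u = 65 ksi): end bolts L_c = 1.75 − 0.9375/2 = 1.28125, R_n = min(1.2×1.28125×0.625×65, 2.4×0.875×0.625×65) = 62.461 kips/bolt; interior L_c = 2.625 − 0.9375 = 1.6875, R_n = 82.266 kips/bolt. φR_n = 0.75 × (2×62.461 + 4×82.266) = 340.5 kips.
Tension yield (gross): A_g = 8.4375×0.625 = 5.2734 in². φR_n = 0.90 × 50 × 5.2734 = 237.3 kips.
Tension rupture (net): A_n = (8.4375 − 2×1)×0.625 = 4.0234 in² (U = 1.0, A_e = A_n). φR_n = 0.75 × 65 × 4.0234 = 196.1 kips.
Governing: min(184.0, 340.5, 237.3, 196.1) = 184.0 kips → bolt shear.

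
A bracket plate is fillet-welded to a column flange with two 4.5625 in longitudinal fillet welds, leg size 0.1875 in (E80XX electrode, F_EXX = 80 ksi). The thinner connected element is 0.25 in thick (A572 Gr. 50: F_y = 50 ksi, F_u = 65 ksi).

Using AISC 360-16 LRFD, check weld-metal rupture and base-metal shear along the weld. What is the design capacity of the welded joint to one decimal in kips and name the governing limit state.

43.5 kips (weld metal governs)

Weld metal: throat = 0.707×0.1875 = 0.13256 in, L = 2×4.5625 = 9.125 in. φR_n = 0.75 × 0.6 × 80 × 0.13256 × 9.125 = 43.5 kips.
Base metal shear (0.25 in plate): yield φR_n = 1.0×0.6×50×0.25×9.125 = 68.4 kips; rupture φR_n = 0.75×0.6×65×0.25×9.125 = 66.7 kips; take 66.7 kips (rupture).
Governing: min(43.5, 66.7) = 43.5 kips → weld metal.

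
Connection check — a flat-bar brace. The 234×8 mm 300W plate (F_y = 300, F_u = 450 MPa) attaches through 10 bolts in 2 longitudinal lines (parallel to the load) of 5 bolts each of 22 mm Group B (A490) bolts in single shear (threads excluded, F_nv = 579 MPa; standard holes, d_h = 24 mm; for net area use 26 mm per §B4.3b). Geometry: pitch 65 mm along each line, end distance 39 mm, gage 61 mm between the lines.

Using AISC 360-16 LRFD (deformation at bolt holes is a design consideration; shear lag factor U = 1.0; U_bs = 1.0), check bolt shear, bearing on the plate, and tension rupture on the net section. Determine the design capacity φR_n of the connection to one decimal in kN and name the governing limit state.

491.4 kN (net-section rupture governs)

Bolt shear: A_b = π(22)²/4 = 380.13 mm². φR_n = 0.75 × 579 × 380.13 × 10 × 1 = 1650.7 kN.
Bearing (8 mm plate, F_u = 450 MPa): end bolts L_c = 39 − 24/2 = 27, R_n = min(1.2×27×8×450, 2.4×22×8×450) = 116.64 kN/bolt; interior L_c = 65 − 24 = 41, R_n = 177.12 kN/bolt. φR_n = 0.75 × (2×116.64 + 8×177.12) = 1237.7 kN.
Tension rupture (net): A_n = (234 − 2×26)×8 = 1456 mm² (U = 1.0, A_e = A_n). φR_n = 0.75 × 450 × 1456 = 491.4 kN.
Governing: min(1650.7, 1237.7, 491.4) = 491.4 kN → net-section rupture.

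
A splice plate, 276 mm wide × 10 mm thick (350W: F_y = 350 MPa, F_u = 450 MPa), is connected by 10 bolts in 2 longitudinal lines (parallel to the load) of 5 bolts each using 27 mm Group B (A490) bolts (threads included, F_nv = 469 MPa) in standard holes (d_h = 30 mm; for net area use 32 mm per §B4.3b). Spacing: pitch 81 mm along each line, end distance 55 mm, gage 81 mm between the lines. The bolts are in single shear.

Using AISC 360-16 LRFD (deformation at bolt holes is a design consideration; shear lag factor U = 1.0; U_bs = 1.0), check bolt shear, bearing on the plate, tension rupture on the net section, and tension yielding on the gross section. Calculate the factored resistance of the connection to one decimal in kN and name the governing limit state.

Bolt shear: A_b = π(27)²/4 = 572.56 mm². φR_n = 0.75 × 469 × 572.56 × 10 × 1 = 2014.0 kN.
Bearing (10 mm plate, F_u = 450 MPa): end bolts L_c = 55 − 30/2 = 40, R_n = min(1.2×40×10×450, 2.4×27×10×450) = 216 kN/bolt; interior L_c = 81 − 30 = 51, R_n = 275.4 kN/bolt. φR_n = 0.75 × (2×216 + 8×275.4) = 1976.4 kN.
Tension rupture (net): A_n = (276 − 2×32)×10 = 2120 mm² (U = 1.0, A_e = A_n). φR_n = 0.75 × 450 × 2120 = 715.5 kN.
Tension yield (gross): A_g = 276×10 = 2760 mm². φR_n = 0.90 × 350 × 2760 = 869.4 kN.
Governing: min(2014.0, 1976.4, 715.5, 869.4) = 715.5 kN → net-section rupture.

715.5 kN (net-section rupture governs)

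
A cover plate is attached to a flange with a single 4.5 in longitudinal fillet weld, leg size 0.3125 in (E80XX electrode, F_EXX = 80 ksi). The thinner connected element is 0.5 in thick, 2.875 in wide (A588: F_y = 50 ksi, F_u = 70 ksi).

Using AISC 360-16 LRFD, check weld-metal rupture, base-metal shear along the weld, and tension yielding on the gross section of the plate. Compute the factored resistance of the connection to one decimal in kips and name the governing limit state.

Weld metal: throat = 0.707×0.3125 = 0.22094 in, L = 4.5 in. φR_n = 0.75 × 0.6 × 80 × 0.22094 × 4.5 = 35.8 kips.
Base metal shear (0.5 in plate): yield φR_n = 1.0×0.6×50×0.5×4.5 = 67.5 kips; rupture φR_n = 0.75×0.6×70×0.5×4.5 = 70.9 kips; take 67.5 kips (yield).
Tension yield (gross): A_g = 2.875×0.5 = 1.4375 in². φR_n = 0.90 × 50 × 1.4375 = 64.7 kips.
Governing: min(35.8, 67.5, 64.7) = 35.8 kips → weld metal.

35.8 kips (weld metal governs)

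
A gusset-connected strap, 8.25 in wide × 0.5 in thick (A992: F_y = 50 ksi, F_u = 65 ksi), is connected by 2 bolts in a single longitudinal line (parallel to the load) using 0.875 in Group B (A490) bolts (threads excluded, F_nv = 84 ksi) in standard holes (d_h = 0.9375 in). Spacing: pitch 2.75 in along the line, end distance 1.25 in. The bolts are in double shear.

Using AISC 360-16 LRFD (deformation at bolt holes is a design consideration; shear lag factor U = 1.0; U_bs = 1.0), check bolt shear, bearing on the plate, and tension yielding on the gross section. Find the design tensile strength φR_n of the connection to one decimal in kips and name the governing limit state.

Bolt shear: A_b = π(0.875)²/4 = 0.60132 in². φR_n = 0.75 × 84 × 0.60132 × 2 × 2 = 151.5 kips.
Bearing (0.5 in plate, F_u = 65 ksi): end bolts L_c = 1.25 − 0.9375/2 = 0.78125, R_n = min(1.2×0.78125×0.5×65, 2.4×0.875×0.5×65) = 30.469 kips/bolt; interior L_c = 2.75 − 0.9375 = 1.8125, R_n = 68.25 kips/bolt. φR_n = 0.75 × (1×30.469 + 1×68.25) = 74.0 kips.
Tension yield (gross): A_g = 8.25×0.5 = 4.125 in². φR_n = 0.90 × 50 × 4.125 = 185.6 kips.
Governing: min(151.5, 74.0, 185.6) = 74.0 kips → bearing.

74.0 kips (bearing governs)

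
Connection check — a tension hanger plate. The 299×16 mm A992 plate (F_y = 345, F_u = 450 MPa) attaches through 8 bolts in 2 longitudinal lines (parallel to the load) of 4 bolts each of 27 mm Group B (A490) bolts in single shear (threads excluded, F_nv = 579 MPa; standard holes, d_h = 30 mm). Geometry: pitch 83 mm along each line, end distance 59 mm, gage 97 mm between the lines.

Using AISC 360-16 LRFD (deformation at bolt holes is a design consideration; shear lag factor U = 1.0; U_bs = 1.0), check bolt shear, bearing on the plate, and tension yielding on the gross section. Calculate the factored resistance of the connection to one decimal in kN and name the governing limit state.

1485.4 kN (gross-section yield governs)

Bolt shear: A_b = π(27)²/4 = 572.56 mm². φR_n = 0.75 × 579 × 572.56 × 8 × 1 = 1989.1 kN.
Bearing (16 mm plate, F_u = 450 MPa): end bolts L_c = 59 − 30/2 = 44, R_n = min(1.2×44×16×450, 2.4×27×16×450) = 380.16 kN/bolt; interior L_c = 83 − 30 = 53, R_n = 457.92 kN/bolt. φR_n = 0.75 × (2×380.16 + 6×457.92) = 2630.9 kN.
Tension yield (gross): A_g = 299×16 = 4784 mm². φR_n = 0.90 × 345 × 4784 = 1485.4 kN.
Governing: min(1989.1, 2630.9, 1485.4) = 1485.4 kN → gross-section yield.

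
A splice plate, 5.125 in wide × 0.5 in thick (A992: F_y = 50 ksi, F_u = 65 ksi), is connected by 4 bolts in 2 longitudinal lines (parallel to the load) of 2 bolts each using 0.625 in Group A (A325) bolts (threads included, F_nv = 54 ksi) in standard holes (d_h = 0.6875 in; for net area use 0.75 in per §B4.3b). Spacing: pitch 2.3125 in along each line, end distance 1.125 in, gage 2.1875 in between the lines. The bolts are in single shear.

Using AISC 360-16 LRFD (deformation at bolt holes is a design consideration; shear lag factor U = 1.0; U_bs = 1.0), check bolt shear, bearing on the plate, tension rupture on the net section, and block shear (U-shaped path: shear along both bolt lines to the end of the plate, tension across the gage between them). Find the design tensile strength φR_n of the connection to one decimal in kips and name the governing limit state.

Bolt shear: A_b = π(0.625)²/4 = 0.3068 in². φR_n = 0.75 × 54 × 0.3068 × 4 × 1 = 49.7 kips.
Bearing (0.5 in plate, F_u = 65 ksi): end bolts L_c = 1.125 − 0.6875/2 = 0.78125, R_n = min(1.2×0.78125×0.5×65, 2.4×0.625×0.5×65) = 30.469 kips/bolt; interior L_c = 2.3125 − 0.6875 = 1.625, R_n = 48.75 kips/bolt. φR_n = 0.75 × (2×30.469 + 2×48.75) = 118.8 kips.
Tension rupture (net): A_n = (5.125 − 2×0.75)×0.5 = 1.8125 in² (U = 1.0, A_e = A_n). φR_n = 0.75 × 65 × 1.8125 = 88.4 kips.
Block shear: shear path 2×[1.125+1×2.3125] = 2×3.4375 in, A_gv = 3.4375, A_nv = 2×(3.4375 − 1.5×0.75)×0.5 = 2.3125 in²; tension across gage: (2.1875 − 1×0.75)×0.5 = 0.71875 in². R_n = min(0.6×65×2.3125, 0.6×50×3.4375) + 1.0×65×0.71875 = min(90.188, 103.13) + 46.719 = 136.91 kips. φR_n = 0.75 × 136.91 = 102.7 kips.
Governing: min(49.7, 118.8, 88.4, 102.7) = 49.7 kips → bolt shear.

49.7 kips (bolt shear governs)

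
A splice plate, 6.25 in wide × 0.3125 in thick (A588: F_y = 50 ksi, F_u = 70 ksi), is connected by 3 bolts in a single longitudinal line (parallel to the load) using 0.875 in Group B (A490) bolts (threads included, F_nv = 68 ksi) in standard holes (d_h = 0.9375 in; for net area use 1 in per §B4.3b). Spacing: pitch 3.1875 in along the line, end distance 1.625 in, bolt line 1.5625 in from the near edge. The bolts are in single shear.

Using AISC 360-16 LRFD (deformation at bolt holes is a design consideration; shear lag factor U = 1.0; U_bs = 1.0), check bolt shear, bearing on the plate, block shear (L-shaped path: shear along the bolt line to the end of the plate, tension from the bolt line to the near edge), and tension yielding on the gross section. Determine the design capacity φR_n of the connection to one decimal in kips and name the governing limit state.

Bolt shear: A_b = π(0.875)²/4 = 0.60132 in². φR_n = 0.75 × 68 × 0.60132 × 3 × 1 = 92.0 kips.
Bearing (0.3125 in plate, F_u = 70 ksi): end bolts L_c = 1.625 − 0.9375/2 = 1.15625, R_n = min(1.2×1.15625×0.3125×70, 2.4×0.875×0.3125×70) = 30.352 kips/bolt; interior L_c = 3.1875 − 0.9375 = 2.25, R_n = 45.938 kips/bolt. φR_n = 0.75 × (1×30.352 + 2×45.938) = 91.7 kips.
Block shear: shear path 1×[1.625+2×3.1875] = 1×8 in, A_gv = 2.5, A_nv = 1×(8 − 2.5×1)×0.3125 = 1.7188 in²; tension to near edge: (1.5625 − 0.5×1)×0.3125 = 0.33203 in². R_n = min(0.6×70×1.7188, 0.6×50×2.5) + 1.0×70×0.33203 = min(72.19, 75) + 23.242 = 95.432 kips. φR_n = 0.75 × 95.432 = 71.6 kips.
Tension yield (gross): A_g = 6.25×0.3125 = 1.9531 in². φR_n = 0.90 × 50 × 1.9531 = 87.9 kips.
Governing: min(92.0, 91.7, 71.6, 87.9) = 71.6 kips → block shear.

71.6 kips (block shear governs)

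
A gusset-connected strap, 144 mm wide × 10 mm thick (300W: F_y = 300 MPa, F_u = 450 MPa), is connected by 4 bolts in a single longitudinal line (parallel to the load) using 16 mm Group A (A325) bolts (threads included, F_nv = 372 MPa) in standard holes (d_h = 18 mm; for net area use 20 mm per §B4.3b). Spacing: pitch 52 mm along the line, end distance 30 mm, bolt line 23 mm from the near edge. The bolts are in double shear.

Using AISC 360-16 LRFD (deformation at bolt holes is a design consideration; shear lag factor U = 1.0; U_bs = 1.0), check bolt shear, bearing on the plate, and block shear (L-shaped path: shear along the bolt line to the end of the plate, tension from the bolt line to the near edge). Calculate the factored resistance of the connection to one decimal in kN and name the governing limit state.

278.8 kN (block shear governs)

Bolt shear: A_b = π(16)²/4 = 201.06 mm². φR_n = 0.75 × 372 × 201.06 × 4 × 2 = 448.8 kN.
Bearing (10 mm plate, F_u = 450 MPa): end bolts L_c = 30 − 18/2 = 21, R_n = min(1.2×21×10×450, 2.4×16×10×450) = 113.4 kN/bolt; interior L_c = 52 − 18 = 34, R_n = 172.8 kN/bolt. φR_n = 0.75 × (1×113.4 + 3×172.8) = 473.9 kN.
Block shear: shear path 1×[30+3×52] = 1×186 mm, A_gv = 1860, A_nv = 1×(186 − 3.5×20)×10 = 1160 mm²; tension to near edge: (23 − 0.5×20)×10 = 130 mm². R_n = min(0.6×450×1160, 0.6×300×1860) + 1.0×450×130 = min(313.2, 334.8) + 58.5 = 371.7 kN. φR_n = 0.75 × 371.7 = 278.8 kN.
Governing: min(448.8, 473.9, 278.8) = 278.8 kN → block shear.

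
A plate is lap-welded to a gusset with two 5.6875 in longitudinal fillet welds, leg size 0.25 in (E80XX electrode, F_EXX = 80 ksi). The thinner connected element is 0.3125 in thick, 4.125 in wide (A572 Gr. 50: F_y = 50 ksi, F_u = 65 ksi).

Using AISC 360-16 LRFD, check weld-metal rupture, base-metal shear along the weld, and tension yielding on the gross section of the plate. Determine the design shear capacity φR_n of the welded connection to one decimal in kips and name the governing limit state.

Weld metal: throat = 0.707×0.25 = 0.17675 in, L = 2×5.6875 = 11.375 in. φR_n = 0.75 × 0.6 × 80 × 0.17675 × 11.375 = 72.4 kips.
Base metal shear (0.3125 in plate): yield φR_n = 1.0×0.6×50×0.3125×11.375 = 106.6 kips; rupture φR_n = 0.75×0.6×65×0.3125×11.375 = 104.0 kips; take 104.0 kips (rupture).
Tension yield (gross): A_g = 4.125×0.3125 = 1.2891 in². φR_n = 0.90 × 50 × 1.2891 = 58.0 kips.
Governing: min(72.4, 104.0, 58.0) = 58.0 kips → gross-section yield.

58.0 kips (gross-section yield governs)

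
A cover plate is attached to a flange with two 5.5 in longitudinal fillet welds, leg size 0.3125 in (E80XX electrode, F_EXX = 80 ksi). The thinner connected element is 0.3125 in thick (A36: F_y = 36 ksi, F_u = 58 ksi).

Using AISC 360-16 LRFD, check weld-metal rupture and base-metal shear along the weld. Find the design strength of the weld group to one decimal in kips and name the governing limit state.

74.3 kips (base-metal shear governs)

Weld metal: throat = 0.707×0.3125 = 0.22094 in, L = 2×5.5 = 11 in. φR_n = 0.75 × 0.6 × 80 × 0.22094 × 11 = 87.5 kips.
Base metal shear (0.3125 in plate): yield φR_n = 1.0×0.6×36×0.3125×11 = 74.3 kips; rupture φR_n = 0.75×0.6×58×0.3125×11 = 89.7 kips; take 74.3 kips (yield).
Governing: min(87.5, 74.3) = 74.3 kips → base-metal shear.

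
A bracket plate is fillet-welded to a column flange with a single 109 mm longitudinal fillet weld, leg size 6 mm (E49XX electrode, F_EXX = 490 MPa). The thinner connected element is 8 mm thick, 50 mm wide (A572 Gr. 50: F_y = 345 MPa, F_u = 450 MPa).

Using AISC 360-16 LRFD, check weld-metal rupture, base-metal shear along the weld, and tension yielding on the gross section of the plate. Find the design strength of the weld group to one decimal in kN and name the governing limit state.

Weld metal: throat = 0.707×6 = 4.242 mm, L = 109 mm. φR_n = 0.75 × 0.6 × 490 × 4.242 × 109 = 102.0 kN.
Base metal shear (8 mm plate): yield φR_n = 1.0×0.6×345×8×109 = 180.5 kN; rupture φR_n = 0.75×0.6×450×8×109 = 176.6 kN; take 176.6 kN (rupture).
Tension yield (gross): A_g = 50×8 = 400 mm². φR_n = 0.90 × 345 × 400 = 124.2 kN.
Governing: min(102.0, 176.6, 124.2) = 102.0 kN → weld metal.

102.0 kN (weld metal governs)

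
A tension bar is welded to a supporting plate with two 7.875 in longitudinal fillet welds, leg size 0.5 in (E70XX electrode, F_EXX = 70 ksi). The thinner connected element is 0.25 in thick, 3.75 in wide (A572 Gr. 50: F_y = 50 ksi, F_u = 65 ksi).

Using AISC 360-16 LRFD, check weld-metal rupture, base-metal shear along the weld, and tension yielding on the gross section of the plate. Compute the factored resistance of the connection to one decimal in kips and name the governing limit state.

42.2 kips (gross-section yield governs)

Weld metal: throat = 0.707×0.5 = 0.3535 in, L = 2×7.875 = 15.75 in. φR_n = 0.75 × 0.6 × 70 × 0.3535 × 15.75 = 175.4 kips.
Base metal shear (0.25 in plate): yield φR_n = 1.0×0.6×50×0.25×15.75 = 118.1 kips; rupture φR_n = 0.75×0.6×65×0.25×15.75 = 115.2 kips; take 115.2 kips (rupture).
Tension yield (gross): A_g = 3.75×0.25 = 0.9375 in². φR_n = 0.90 × 50 × 0.9375 = 42.2 kips.
Governing: min(175.4, 115.2, 42.2) = 42.2 kips → gross-section yield.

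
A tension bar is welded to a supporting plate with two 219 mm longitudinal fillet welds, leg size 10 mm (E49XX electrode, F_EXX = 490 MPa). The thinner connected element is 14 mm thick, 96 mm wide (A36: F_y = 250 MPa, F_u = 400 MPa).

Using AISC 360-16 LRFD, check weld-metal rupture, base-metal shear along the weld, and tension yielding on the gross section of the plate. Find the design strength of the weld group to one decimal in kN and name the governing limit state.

302.4 kN (gross-section yield governs)

Weld metal: throat = 0.707×10 = 7.07 mm, L = 2×219 = 438 mm. φR_n = 0.75 × 0.6 × 490 × 7.07 × 438 = 682.8 kN.
Base metal shear (14 mm plate): yield φR_n = 1.0×0.6×250×14×438 = 919.8 kN; rupture φR_n = 0.75×0.6×400×14×438 = 1103.8 kN; take 919.8 kN (yield).
Tension yield (gross): A_g = 96×14 = 1344 mm². φR_n = 0.90 × 250 × 1344 = 302.4 kN.
Governing: min(682.8, 919.8, 302.4) = 302.4 kN → gross-section yield.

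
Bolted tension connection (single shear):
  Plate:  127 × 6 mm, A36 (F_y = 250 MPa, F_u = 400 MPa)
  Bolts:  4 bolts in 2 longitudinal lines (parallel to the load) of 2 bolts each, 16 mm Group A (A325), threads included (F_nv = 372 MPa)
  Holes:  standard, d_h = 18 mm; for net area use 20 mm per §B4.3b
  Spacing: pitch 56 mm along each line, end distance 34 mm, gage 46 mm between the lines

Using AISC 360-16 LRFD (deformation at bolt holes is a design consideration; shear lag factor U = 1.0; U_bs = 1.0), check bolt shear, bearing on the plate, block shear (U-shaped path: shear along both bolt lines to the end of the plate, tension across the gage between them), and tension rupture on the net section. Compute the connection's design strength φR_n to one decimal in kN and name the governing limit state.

156.6 kN (net-section rupture governs)

Bolt shear: A_b = π(16)²/4 = 201.06 mm². φR_n = 0.75 × 372 × 201.06 × 4 × 1 = 224.4 kN.
Bearing (6 mm plate, F_u = 400 MPa): end bolts L_c = 34 − 18/2 = 25, R_n = min(1.2×25×6×400, 2.4×16×6×400) = 72 kN/bolt; interior L_c = 56 − 18 = 38, R_n = 92.16 kN/bolt. φR_n = 0.75 × (2×72 + 2×92.16) = 246.2 kN.
Block shear: shear path 2×[34+1×56] = 2×90 mm, A_gv = 1080, A_nv = 2×(90 − 1.5×20)×6 = 720 mm²; tension across gage: (46 − 1×20)×6 = 156 mm². R_n = min(0.6×400×720, 0.6×250×1080) + 1.0×400×156 = min(172.8, 162) + 62.4 = 224.4 kN. φR_n = 0.75 × 224.4 = 168.3 kN.
Tension rupture (net): A_n = (127 − 2×20)×6 = 522 mm² (U = 1.0, A_e = A_n). φR_n = 0.75 × 400 × 522 = 156.6 kN.
Governing: min(224.4, 246.2, 168.3, 156.6) = 156.6 kN → net-section rupture.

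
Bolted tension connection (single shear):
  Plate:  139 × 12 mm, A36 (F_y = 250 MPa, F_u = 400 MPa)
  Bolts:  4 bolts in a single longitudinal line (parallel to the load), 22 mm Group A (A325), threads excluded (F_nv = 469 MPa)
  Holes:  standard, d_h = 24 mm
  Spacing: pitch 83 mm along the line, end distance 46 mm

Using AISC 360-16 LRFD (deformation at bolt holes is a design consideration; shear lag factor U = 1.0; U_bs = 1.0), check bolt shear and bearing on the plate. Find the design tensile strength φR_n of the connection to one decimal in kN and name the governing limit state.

Bolt shear: A_b = π(22)²/4 = 380.13 mm². φR_n = 0.75 × 469 × 380.13 × 4 × 1 = 534.8 kN.
Bearing (12 mm plate, F_u = 400 MPa): end bolts L_c = 46 − 24/2 = 34, R_n = min(1.2×34×12×400, 2.4×22×12×400) = 195.84 kN/bolt; interior L_c = 83 − 24 = 59, R_n = 253.44 kN/bolt. φR_n = 0.75 × (1×195.84 + 3×253.44) = 717.1 kN.
Governing: min(534.8, 717.1) = 534.8 kN → bolt shear.

534.8 kN (bolt shear governs)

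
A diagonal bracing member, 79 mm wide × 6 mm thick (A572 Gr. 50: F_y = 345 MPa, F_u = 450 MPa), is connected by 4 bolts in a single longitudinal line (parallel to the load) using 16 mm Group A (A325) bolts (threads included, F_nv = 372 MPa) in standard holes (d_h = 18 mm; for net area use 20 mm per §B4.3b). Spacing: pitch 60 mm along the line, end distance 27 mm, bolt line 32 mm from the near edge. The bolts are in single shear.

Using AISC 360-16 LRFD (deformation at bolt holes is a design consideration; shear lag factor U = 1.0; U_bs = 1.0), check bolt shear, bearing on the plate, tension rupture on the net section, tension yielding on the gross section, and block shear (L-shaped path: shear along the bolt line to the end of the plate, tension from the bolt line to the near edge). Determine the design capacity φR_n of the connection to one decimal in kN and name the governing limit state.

Bolt shear: A_b = π(16)²/4 = 201.06 mm². φR_n = 0.75 × 372 × 201.06 × 4 × 1 = 224.4 kN.
Bearing (6 mm plate, F_u = 450 MPa): end bolts L_c = 27 − 18/2 = 18, R_n = min(1.2×18×6×450, 2.4×16×6×450) = 58.32 kN/bolt; interior L_c = 60 − 18 = 42, R_n = 103.68 kN/bolt. φR_n = 0.75 × (1×58.32 + 3×103.68) = 277.0 kN.
Tension rupture (net): A_n = (79 − 1×20)×6 = 354 mm² (U = 1.0, A_e = A_n). φR_n = 0.75 × 450 × 354 = 119.5 kN.
Tension yield (gross): A_g = 79×6 = 474 mm². φR_n = 0.90 × 345 × 474 = 147.2 kN.
Block shear: shear path 1×[27+3×60] = 1×207 mm, A_gv = 1242, A_nv = 1×(207 − 3.5×20)×6 = 822 mm²; tension to near edge: (32 − 0.5×20)×6 = 132 mm². R_n = min(0.6×450×822, 0.6×345×1242) + 1.0×450×132 = min(221.94, 257.09) + 59.4 = 281.34 kN. φR_n = 0.75 × 281.34 = 211.0 kN.
Governing: min(224.4, 277.0, 119.5, 147.2, 211.0) = 119.5 kN → net-section rupture.

119.5 kN (net-section rupture governs)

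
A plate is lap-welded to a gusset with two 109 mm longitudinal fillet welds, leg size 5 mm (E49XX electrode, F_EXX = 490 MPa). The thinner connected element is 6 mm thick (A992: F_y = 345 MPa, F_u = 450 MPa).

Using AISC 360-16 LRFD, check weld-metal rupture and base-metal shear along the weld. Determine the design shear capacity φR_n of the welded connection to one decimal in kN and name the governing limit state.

Weld metal: throat = 0.707×5 = 3.535 mm, L = 2×109 = 218 mm. φR_n = 0.75 × 0.6 × 490 × 3.535 × 218 = 169.9 kN.
Base metal shear (6 mm plate): yield φR_n = 1.0×0.6×345×6×218 = 270.8 kN; rupture φR_n = 0.75×0.6×450×6×218 = 264.9 kN; take 264.9 kN (rupture).
Governing: min(169.9, 264.9) = 169.9 kN → weld metal.

169.9 kN (weld metal governs)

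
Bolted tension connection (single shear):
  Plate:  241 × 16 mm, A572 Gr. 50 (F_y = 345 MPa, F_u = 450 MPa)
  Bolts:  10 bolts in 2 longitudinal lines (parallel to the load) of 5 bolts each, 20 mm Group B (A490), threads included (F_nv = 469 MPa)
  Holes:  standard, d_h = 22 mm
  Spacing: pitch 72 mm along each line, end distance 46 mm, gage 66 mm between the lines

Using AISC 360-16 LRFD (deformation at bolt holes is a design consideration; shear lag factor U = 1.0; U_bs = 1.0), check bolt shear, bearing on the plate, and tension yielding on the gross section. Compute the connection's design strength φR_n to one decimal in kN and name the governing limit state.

Bolt shear: A_b = π(20)²/4 = 314.16 mm². φR_n = 0.75 × 469 × 314.16 × 10 × 1 = 1105.1 kN.
Bearing (16 mm plate, F_u = 450 MPa): end bolts L_c = 46 − 22/2 = 35, R_n = min(1.2×35×16×450, 2.4×20×16×450) = 302.4 kN/bolt; interior L_c = 72 − 22 = 50, R_n = 345.6 kN/bolt. φR_n = 0.75 × (2×302.4 + 8×345.6) = 2527.2 kN.
Tension yield (gross): A_g = 241×16 = 3856 mm². φR_n = 0.90 × 345 × 3856 = 1197.3 kN.
Governing: min(1105.1, 2527.2, 1197.3) = 1105.1 kN → bolt shear.

1105.1 kN (bolt shear governs)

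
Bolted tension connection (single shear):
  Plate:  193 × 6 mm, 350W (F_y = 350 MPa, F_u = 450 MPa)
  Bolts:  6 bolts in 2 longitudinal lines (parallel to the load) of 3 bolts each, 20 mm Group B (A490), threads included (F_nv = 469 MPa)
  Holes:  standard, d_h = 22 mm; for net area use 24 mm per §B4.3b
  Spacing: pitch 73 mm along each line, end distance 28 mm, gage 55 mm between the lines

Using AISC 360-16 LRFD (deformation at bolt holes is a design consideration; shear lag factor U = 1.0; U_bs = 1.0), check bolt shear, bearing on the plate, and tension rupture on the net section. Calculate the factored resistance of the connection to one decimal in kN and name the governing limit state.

Bolt shear: A_b = π(20)²/4 = 314.16 mm². φR_n = 0.75 × 469 × 314.16 × 6 × 1 = 663.0 kN.
Bearing (6 mm plate, F_u = 450 MPa): end bolts L_c = 28 − 22/2 = 17, R_n = min(1.2×17×6×450, 2.4×20×6×450) = 55.08 kN/bolt; interior L_c = 73 − 22 = 51, R_n = 129.6 kN/bolt. φR_n = 0.75 × (2×55.08 + 4×129.6) = 471.4 kN.
Tension rupture (net): A_n = (193 − 2×24)×6 = 870 mm² (U = 1.0, A_e = A_n). φR_n = 0.75 × 450 × 870 = 293.6 kN.
Governing: min(663.0, 471.4, 293.6) = 293.6 kN → net-section rupture.

293.6 kN (net-section rupture governs)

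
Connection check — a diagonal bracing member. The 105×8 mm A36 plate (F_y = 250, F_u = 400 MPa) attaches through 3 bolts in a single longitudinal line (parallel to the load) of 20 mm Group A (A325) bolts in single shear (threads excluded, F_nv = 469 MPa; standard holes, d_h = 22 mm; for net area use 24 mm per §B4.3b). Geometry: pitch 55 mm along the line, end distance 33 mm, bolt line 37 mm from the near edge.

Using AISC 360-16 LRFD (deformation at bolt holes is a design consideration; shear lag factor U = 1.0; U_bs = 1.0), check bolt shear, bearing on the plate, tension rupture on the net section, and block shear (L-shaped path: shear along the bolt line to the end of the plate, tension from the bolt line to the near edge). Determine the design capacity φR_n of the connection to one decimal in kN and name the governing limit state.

Bolt shear: A_b = π(20)²/4 = 314.16 mm². φR_n = 0.75 × 469 × 314.16 × 3 × 1 = 331.5 kN.
Bearing (8 mm plate, F_u = 400 MPa): end bolts L_c = 33 − 22/2 = 22, R_n = min(1.2×22×8×400, 2.4×20×8×400) = 84.48 kN/bolt; interior L_c = 55 − 22 = 33, R_n = 126.72 kN/bolt. φR_n = 0.75 × (1×84.48 + 2×126.72) = 253.4 kN.
Tension rupture (net): A_n = (105 − 1×24)×8 = 648 mm² (U = 1.0, A_e = A_n). φR_n = 0.75 × 400 × 648 = 194.4 kN.
Block shear: shear path 1×[33+2×55] = 1×143 mm, A_gv = 1144, A_nv = 1×(143 − 2.5×24)×8 = 664 mm²; tension to near edge: (37 − 0.5×24)×8 = 200 mm². R_n = min(0.6×400×664, 0.6×250×1144) + 1.0×400×200 = min(159.36, 171.6) + 80 = 239.36 kN. φR_n = 0.75 × 239.36 = 179.5 kN.
Governing: min(331.5, 253.4, 194.4, 179.5) = 179.5 kN → block shear.

179.5 kN (block shear governs)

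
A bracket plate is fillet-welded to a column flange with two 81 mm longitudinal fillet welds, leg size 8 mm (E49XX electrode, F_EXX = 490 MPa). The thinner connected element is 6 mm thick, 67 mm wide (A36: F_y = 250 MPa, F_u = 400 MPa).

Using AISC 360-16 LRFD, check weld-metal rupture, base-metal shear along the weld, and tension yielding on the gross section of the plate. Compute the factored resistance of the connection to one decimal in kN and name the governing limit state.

90.5 kN (gross-section yield governs)

Weld metal: throat = 0.707×8 = 5.656 mm, L = 2×81 = 162 mm. φR_n = 0.75 × 0.6 × 490 × 5.656 × 162 = 202.0 kN.
Base metal shear (6 mm plate): yield φR_n = 1.0×0.6×250×6×162 = 145.8 kN; rupture φR_n = 0.75×0.6×400×6×162 = 175.0 kN; take 145.8 kN (yield).
Tension yield (gross): A_g = 67×6 = 402 mm². φR_n = 0.90 × 250 × 402 = 90.5 kN.
Governing: min(202.0, 145.8, 90.5) = 90.5 kN → gross-section yield.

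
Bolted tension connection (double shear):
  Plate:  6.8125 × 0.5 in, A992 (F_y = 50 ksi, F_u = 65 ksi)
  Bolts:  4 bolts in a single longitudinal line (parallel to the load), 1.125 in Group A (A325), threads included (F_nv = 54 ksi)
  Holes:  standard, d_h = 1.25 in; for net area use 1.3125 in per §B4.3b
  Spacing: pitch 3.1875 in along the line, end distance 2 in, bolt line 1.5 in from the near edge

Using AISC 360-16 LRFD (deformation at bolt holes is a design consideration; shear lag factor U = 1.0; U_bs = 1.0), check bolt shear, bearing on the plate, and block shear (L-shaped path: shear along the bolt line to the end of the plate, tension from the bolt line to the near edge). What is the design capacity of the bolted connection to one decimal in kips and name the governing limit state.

122.5 kips (block shear governs)

Bolt shear: A_b = π(1.125)²/4 = 0.99402 in². φR_n = 0.75 × 54 × 0.99402 × 4 × 2 = 322.1 kips.
Bearing (0.5 in plate, F_u = 65 ksi): end bolts L_c = 2 − 1.25/2 = 1.375, R_n = min(1.2×1.375×0.5×65, 2.4×1.125×0.5×65) = 53.625 kips/bolt; interior L_c = 3.1875 − 1.25 = 1.9375, R_n = 75.563 kips/bolt. φR_n = 0.75 × (1×53.625 + 3×75.563) = 210.2 kips.
Block shear: shear path 1×[2+3×3.1875] = 1×11.5625 in, A_gv = 5.7813, A_nv = 1×(11.5625 − 3.5×1.3125)×0.5 = 3.4844 in²; tension to near edge: (1.5 − 0.5×1.3125)×0.5 = 0.42188 in². R_n = min(0.6×65×3.4844, 0.6×50×5.7813) + 1.0×65×0.42188 = min(135.89, 173.44) + 27.422 = 163.31 kips. φR_n = 0.75 × 163.31 = 122.5 kips.
Governing: min(322.1, 210.2, 122.5) = 122.5 kips → block shear.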